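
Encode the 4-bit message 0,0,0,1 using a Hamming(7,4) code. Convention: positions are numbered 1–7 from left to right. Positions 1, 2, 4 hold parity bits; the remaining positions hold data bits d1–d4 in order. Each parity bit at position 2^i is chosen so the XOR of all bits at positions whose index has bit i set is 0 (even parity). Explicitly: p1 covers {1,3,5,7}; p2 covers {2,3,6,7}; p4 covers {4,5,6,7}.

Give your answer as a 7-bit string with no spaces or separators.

1101001

Place data at non-parity positions: p1 p2 0 p4 0 0 1
p1 (pos 1,3,5,7): XOR of data positions = 0⊕0⊕1 = 1
p2 (pos 2,3,6,7): XOR of data positions = 0⊕0⊕1 = 1
p4 (pos 4,5,6,7): XOR of data positions = 0⊕0⊕1 = 1
Codeword: 1101001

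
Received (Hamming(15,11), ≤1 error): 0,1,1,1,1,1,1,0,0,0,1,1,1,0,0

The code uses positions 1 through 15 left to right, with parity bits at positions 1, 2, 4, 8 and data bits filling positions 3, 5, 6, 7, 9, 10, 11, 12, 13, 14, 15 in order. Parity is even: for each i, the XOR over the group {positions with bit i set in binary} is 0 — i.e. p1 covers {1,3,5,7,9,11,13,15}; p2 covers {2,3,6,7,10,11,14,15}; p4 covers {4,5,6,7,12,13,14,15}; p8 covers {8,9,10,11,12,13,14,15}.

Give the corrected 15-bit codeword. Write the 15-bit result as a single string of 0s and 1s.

s1 (pos 1,3,5,7,9,11,13,15): 0⊕1⊕1⊕1⊕0⊕1⊕1⊕0 = 1
s2 (pos 2,3,6,7,10,11,14,15): 1⊕1⊕1⊕1⊕0⊕1⊕0⊕0 = 1
s4 (pos 4,5,6,7,12,13,14,15): 1⊕1⊕1⊕1⊕1⊕1⊕0⊕0 = 0
s8 (pos 8,9,10,11,12,13,14,15): 0⊕0⊕0⊕1⊕1⊕1⊕0⊕0 = 1
Syndrome s8…s1 = 1011 → error at position 11.
Flip position 11: 011111100011100 → 011111100001100

011111100001100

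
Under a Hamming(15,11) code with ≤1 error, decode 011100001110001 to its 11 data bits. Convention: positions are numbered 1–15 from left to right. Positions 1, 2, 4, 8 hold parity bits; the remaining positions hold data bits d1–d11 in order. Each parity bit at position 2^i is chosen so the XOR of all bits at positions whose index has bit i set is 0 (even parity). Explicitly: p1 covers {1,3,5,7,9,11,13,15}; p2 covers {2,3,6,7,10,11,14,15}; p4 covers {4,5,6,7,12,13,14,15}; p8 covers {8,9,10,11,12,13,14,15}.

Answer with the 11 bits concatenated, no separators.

s1 (pos 1,3,5,7,9,11,13,15): 0⊕1⊕0⊕0⊕1⊕1⊕0⊕1 = 0
s2 (pos 2,3,6,7,10,11,14,15): 1⊕1⊕0⊕0⊕1⊕1⊕0⊕1 = 1
s4 (pos 4,5,6,7,12,13,14,15): 1⊕0⊕0⊕0⊕0⊕0⊕0⊕1 = 0
s8 (pos 8,9,10,11,12,13,14,15): 0⊕1⊕1⊕1⊕0⊕0⊕0⊕1 = 0
Syndrome s8…s1 = 0010 → error at position 2.
Flip position 2: 011100001110001 → 001100001110001
Read data bits from positions 3,5,6,7,9,10,11,12,13,14,15: 10001110001

10001110001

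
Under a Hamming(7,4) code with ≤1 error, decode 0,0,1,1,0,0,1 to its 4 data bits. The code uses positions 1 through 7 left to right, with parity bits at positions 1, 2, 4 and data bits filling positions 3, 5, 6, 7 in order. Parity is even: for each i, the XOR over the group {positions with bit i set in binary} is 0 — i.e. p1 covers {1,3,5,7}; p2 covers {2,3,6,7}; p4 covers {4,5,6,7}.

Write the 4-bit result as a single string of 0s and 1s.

1001

s1 (pos 1,3,5,7): 0⊕1⊕0⊕1 = 0
s2 (pos 2,3,6,7): 0⊕1⊕0⊕1 = 0
s4 (pos 4,5,6,7): 1⊕0⊕0⊕1 = 0
Syndrome s4…s1 = 000 → no error.
Read data bits from positions 3,5,6,7: 1001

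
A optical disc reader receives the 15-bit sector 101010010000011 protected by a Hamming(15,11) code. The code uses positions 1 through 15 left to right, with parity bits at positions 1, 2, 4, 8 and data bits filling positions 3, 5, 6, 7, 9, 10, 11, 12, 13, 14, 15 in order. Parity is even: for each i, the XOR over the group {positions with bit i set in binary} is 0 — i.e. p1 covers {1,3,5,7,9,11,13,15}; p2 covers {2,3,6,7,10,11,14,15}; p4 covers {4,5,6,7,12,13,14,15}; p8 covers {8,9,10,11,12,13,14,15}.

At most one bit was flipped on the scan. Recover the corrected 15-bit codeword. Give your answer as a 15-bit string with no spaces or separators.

101010010000001

s1 (pos 1,3,5,7,9,11,13,15): 1⊕1⊕1⊕0⊕0⊕0⊕0⊕1 = 0
s2 (pos 2,3,6,7,10,11,14,15): 0⊕1⊕0⊕0⊕0⊕0⊕1⊕1 = 1
s4 (pos 4,5,6,7,12,13,14,15): 0⊕1⊕0⊕0⊕0⊕0⊕1⊕1 = 1
s8 (pos 8,9,10,11,12,13,14,15): 1⊕0⊕0⊕0⊕0⊕0⊕1⊕1 = 1
Syndrome s8…s1 = 1110 → error at position 14.
Flip position 14: 101010010000011 → 101010010000001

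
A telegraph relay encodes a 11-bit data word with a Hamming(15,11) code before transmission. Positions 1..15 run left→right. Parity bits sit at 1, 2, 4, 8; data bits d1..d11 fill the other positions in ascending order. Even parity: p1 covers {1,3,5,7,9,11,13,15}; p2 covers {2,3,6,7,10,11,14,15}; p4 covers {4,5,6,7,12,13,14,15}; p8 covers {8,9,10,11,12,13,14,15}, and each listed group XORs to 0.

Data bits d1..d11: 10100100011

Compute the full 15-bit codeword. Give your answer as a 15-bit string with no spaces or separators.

Place data at non-parity positions: p1 p2 1 p4 0 1 0 p8 0 1 0 0 0 1 1
p1 (pos 1,3,5,7,9,11,13,15): XOR of data positions = 1⊕0⊕0⊕0⊕0⊕0⊕1 = 0
p2 (pos 2,3,6,7,10,11,14,15): XOR of data positions = 1⊕1⊕0⊕1⊕0⊕1⊕1 = 1
p4 (pos 4,5,6,7,12,13,14,15): XOR of data positions = 0⊕1⊕0⊕0⊕0⊕1⊕1 = 1
p8 (pos 8,9,10,11,12,13,14,15): XOR of data positions = 0⊕1⊕0⊕0⊕0⊕1⊕1 = 1
Codeword: 011101010100011

011101010100011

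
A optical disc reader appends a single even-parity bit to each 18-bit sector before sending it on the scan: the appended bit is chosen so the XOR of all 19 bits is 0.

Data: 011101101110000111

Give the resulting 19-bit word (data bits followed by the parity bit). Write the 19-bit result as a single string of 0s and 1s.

XOR of the 18 data bits: 0⊕1⊕1⊕1⊕0⊕1⊕1⊕0⊕1⊕1⊕1⊕0⊕0⊕0⊕0⊕1⊕1⊕1 = 1
Parity bit = 1 (so all 19 bits XOR to 0).

0111011011100001111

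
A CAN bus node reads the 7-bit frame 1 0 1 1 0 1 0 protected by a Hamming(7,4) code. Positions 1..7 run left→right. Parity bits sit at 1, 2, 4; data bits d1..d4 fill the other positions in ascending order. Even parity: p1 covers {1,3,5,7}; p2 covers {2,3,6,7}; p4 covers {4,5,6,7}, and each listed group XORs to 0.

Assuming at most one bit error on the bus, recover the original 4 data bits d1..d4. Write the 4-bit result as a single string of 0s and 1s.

1010

s1 (pos 1,3,5,7): 1⊕1⊕0⊕0 = 0
s2 (pos 2,3,6,7): 0⊕1⊕1⊕0 = 0
s4 (pos 4,5,6,7): 1⊕0⊕1⊕0 = 0
Syndrome s4…s1 = 000 → no error.
Read data bits from positions 3,5,6,7: 1010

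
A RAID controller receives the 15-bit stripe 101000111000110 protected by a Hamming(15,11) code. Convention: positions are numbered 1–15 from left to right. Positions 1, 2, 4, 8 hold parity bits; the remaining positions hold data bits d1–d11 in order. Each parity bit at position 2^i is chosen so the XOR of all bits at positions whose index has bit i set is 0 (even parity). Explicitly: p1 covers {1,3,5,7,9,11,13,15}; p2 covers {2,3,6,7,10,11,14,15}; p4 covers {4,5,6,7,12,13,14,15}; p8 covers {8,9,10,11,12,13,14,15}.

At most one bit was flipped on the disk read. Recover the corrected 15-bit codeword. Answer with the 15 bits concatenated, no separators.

101000011000110

s1 (pos 1,3,5,7,9,11,13,15): 1⊕1⊕0⊕1⊕1⊕0⊕1⊕0 = 1
s2 (pos 2,3,6,7,10,11,14,15): 0⊕1⊕0⊕1⊕0⊕0⊕1⊕0 = 1
s4 (pos 4,5,6,7,12,13,14,15): 0⊕0⊕0⊕1⊕0⊕1⊕1⊕0 = 1
s8 (pos 8,9,10,11,12,13,14,15): 1⊕1⊕0⊕0⊕0⊕1⊕1⊕0 = 0
Syndrome s8…s1 = 0111 → error at position 7.
Flip position 7: 101000111000110 → 101000011000110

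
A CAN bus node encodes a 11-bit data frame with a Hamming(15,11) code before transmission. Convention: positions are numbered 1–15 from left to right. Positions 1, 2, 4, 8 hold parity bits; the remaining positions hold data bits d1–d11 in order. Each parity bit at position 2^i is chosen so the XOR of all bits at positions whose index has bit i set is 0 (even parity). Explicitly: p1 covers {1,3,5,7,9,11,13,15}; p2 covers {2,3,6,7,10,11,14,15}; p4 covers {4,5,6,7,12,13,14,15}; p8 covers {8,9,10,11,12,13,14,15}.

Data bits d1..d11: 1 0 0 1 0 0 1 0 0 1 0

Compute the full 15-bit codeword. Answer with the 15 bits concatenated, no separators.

101000100010010

Place data at non-parity positions: p1 p2 1 p4 0 0 1 p8 0 0 1 0 0 1 0
p1 (pos 1,3,5,7,9,11,13,15): XOR of data positions = 1⊕0⊕1⊕0⊕1⊕0⊕0 = 1
p2 (pos 2,3,6,7,10,11,14,15): XOR of data positions = 1⊕0⊕1⊕0⊕1⊕1⊕0 = 0
p4 (pos 4,5,6,7,12,13,14,15): XOR of data positions = 0⊕0⊕1⊕0⊕0⊕1⊕0 = 0
p8 (pos 8,9,10,11,12,13,14,15): XOR of data positions = 0⊕0⊕1⊕0⊕0⊕1⊕0 = 0
Codeword: 101000100010010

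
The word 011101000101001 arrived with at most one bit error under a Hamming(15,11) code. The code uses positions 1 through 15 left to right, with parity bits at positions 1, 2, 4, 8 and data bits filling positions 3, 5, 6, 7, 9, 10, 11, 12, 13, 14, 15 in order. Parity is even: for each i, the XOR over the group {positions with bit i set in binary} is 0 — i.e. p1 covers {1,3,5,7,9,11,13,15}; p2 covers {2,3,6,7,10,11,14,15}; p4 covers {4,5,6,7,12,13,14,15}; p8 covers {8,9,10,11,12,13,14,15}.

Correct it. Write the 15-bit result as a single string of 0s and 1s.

011101000001001

s1 (pos 1,3,5,7,9,11,13,15): 0⊕1⊕0⊕0⊕0⊕0⊕0⊕1 = 0
s2 (pos 2,3,6,7,10,11,14,15): 1⊕1⊕1⊕0⊕1⊕0⊕0⊕1 = 1
s4 (pos 4,5,6,7,12,13,14,15): 1⊕0⊕1⊕0⊕1⊕0⊕0⊕1 = 0
s8 (pos 8,9,10,11,12,13,14,15): 0⊕0⊕1⊕0⊕1⊕0⊕0⊕1 = 1
Syndrome s8…s1 = 1010 → error at position 10.
Flip position 10: 011101000101001 → 011101000001001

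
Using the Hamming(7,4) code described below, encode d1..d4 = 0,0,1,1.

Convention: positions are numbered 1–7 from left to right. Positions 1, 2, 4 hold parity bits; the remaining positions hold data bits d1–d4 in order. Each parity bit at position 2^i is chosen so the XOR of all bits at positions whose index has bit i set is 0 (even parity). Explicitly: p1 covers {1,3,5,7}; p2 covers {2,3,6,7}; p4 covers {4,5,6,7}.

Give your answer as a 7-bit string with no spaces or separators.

Place data at non-parity positions: p1 p2 0 p4 0 1 1
p1 (pos 1,3,5,7): XOR of data positions = 0⊕0⊕1 = 1
p2 (pos 2,3,6,7): XOR of data positions = 0⊕1⊕1 = 0
p4 (pos 4,5,6,7): XOR of data positions = 0⊕1⊕1 = 0
Codeword: 1000011

1000011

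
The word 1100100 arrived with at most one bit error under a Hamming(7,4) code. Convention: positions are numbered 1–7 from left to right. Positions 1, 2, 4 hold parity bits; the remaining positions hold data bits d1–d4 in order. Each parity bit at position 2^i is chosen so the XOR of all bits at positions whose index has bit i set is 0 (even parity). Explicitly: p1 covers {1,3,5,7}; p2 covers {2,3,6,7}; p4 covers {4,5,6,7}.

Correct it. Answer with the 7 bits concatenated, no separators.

1100110

s1 (pos 1,3,5,7): 1⊕0⊕1⊕0 = 0
s2 (pos 2,3,6,7): 1⊕0⊕0⊕0 = 1
s4 (pos 4,5,6,7): 0⊕1⊕0⊕0 = 1
Syndrome s4…s1 = 110 → error at position 6.
Flip position 6: 1100100 → 1100110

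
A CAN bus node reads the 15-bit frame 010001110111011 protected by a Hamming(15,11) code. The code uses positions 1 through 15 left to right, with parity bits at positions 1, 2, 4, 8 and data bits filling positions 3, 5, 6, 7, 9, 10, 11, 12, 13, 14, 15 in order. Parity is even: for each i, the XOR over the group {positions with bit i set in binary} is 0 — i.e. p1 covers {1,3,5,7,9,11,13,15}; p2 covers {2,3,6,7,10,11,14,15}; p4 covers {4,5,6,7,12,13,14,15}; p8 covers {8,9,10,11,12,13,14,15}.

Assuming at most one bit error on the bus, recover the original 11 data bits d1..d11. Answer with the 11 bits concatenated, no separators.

00100111011

s1 (pos 1,3,5,7,9,11,13,15): 0⊕0⊕0⊕1⊕0⊕1⊕0⊕1 = 1
s2 (pos 2,3,6,7,10,11,14,15): 1⊕0⊕1⊕1⊕1⊕1⊕1⊕1 = 1
s4 (pos 4,5,6,7,12,13,14,15): 0⊕0⊕1⊕1⊕1⊕0⊕1⊕1 = 1
s8 (pos 8,9,10,11,12,13,14,15): 1⊕0⊕1⊕1⊕1⊕0⊕1⊕1 = 0
Syndrome s8…s1 = 0111 → error at position 7.
Flip position 7: 010001110111011 → 010001010111011
Read data bits from positions 3,5,6,7,9,10,11,12,13,14,15: 00100111011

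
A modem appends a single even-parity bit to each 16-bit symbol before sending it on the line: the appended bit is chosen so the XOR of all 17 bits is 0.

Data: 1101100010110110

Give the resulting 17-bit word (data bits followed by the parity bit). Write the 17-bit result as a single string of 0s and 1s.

XOR of the 16 data bits: 1⊕1⊕0⊕1⊕1⊕0⊕0⊕0⊕1⊕0⊕1⊕1⊕0⊕1⊕1⊕0 = 1
Parity bit = 1 (so all 17 bits XOR to 0).

11011000101101101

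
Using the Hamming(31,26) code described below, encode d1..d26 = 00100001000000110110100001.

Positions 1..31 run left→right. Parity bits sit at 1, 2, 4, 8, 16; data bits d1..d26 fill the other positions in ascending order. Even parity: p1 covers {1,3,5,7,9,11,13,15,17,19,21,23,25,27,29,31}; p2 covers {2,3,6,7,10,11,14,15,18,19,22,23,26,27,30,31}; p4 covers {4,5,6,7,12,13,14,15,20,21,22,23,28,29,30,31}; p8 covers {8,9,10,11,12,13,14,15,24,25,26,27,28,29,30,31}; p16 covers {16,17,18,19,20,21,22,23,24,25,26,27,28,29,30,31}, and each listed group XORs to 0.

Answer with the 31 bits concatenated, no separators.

1000010000010000000110110100001

Place data at non-parity positions: p1 p2 0 p4 0 1 0 p8 0 0 0 1 0 0 0 p16 0 0 0 1 1 0 1 1 0 1 0 0 0 0 1
p1 (pos 1,3,5,7,9,11,13,15,17,19,21,23,25,27,29,31): XOR of data positions = 0⊕0⊕0⊕0⊕0⊕0⊕0⊕0⊕0⊕1⊕1⊕0⊕0⊕0⊕1 = 1
p2 (pos 2,3,6,7,10,11,14,15,18,19,22,23,26,27,30,31): XOR of data positions = 0⊕1⊕0⊕0⊕0⊕0⊕0⊕0⊕0⊕0⊕1⊕1⊕0⊕0⊕1 = 0
p4 (pos 4,5,6,7,12,13,14,15,20,21,22,23,28,29,30,31): XOR of data positions = 0⊕1⊕0⊕1⊕0⊕0⊕0⊕1⊕1⊕0⊕1⊕0⊕0⊕0⊕1 = 0
p8 (pos 8,9,10,11,12,13,14,15,24,25,26,27,28,29,30,31): XOR of data positions = 0⊕0⊕0⊕1⊕0⊕0⊕0⊕1⊕0⊕1⊕0⊕0⊕0⊕0⊕1 = 0
p16 (pos 16,17,18,19,20,21,22,23,24,25,26,27,28,29,30,31): XOR of data positions = 0⊕0⊕0⊕1⊕1⊕0⊕1⊕1⊕0⊕1⊕0⊕0⊕0⊕0⊕1 = 0
Codeword: 1000010000010000000110110100001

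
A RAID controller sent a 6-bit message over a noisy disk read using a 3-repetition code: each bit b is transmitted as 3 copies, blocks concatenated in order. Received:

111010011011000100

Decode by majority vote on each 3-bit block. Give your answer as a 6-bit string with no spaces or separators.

Block 1 (111): 3 ones → 1
Block 2 (010): 1 one → 0
Block 3 (011): 2 ones → 1
Block 4 (011): 2 ones → 1
Block 5 (000): 0 ones → 0
Block 6 (100): 1 one → 0

101100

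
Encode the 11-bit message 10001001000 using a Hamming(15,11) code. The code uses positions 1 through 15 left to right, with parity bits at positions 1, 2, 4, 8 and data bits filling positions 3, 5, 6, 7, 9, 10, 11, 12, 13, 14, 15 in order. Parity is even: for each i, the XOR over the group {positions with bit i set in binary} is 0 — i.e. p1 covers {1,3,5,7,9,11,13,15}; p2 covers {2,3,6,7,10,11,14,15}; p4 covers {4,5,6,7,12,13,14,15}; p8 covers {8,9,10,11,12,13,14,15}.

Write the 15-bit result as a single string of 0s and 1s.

Place data at non-parity positions: p1 p2 1 p4 0 0 0 p8 1 0 0 1 0 0 0
p1 (pos 1,3,5,7,9,11,13,15): XOR of data positions = 1⊕0⊕0⊕1⊕0⊕0⊕0 = 0
p2 (pos 2,3,6,7,10,11,14,15): XOR of data positions = 1⊕0⊕0⊕0⊕0⊕0⊕0 = 1
p4 (pos 4,5,6,7,12,13,14,15): XOR of data positions = 0⊕0⊕0⊕1⊕0⊕0⊕0 = 1
p8 (pos 8,9,10,11,12,13,14,15): XOR of data positions = 1⊕0⊕0⊕1⊕0⊕0⊕0 = 0
Codeword: 011100001001000

011100001001000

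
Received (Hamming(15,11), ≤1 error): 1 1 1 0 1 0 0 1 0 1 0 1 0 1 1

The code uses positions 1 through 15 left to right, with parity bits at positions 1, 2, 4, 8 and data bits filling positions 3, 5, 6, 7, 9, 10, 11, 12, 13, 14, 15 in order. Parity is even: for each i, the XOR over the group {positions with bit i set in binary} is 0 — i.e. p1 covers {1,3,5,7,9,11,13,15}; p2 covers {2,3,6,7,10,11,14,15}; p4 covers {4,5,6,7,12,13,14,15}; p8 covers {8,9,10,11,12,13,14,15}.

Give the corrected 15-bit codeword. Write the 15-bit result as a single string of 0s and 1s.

s1 (pos 1,3,5,7,9,11,13,15): 1⊕1⊕1⊕0⊕0⊕0⊕0⊕1 = 0
s2 (pos 2,3,6,7,10,11,14,15): 1⊕1⊕0⊕0⊕1⊕0⊕1⊕1 = 1
s4 (pos 4,5,6,7,12,13,14,15): 0⊕1⊕0⊕0⊕1⊕0⊕1⊕1 = 0
s8 (pos 8,9,10,11,12,13,14,15): 1⊕0⊕1⊕0⊕1⊕0⊕1⊕1 = 1
Syndrome s8…s1 = 1010 → error at position 10.
Flip position 10: 111010010101011 → 111010010001011

111010010001011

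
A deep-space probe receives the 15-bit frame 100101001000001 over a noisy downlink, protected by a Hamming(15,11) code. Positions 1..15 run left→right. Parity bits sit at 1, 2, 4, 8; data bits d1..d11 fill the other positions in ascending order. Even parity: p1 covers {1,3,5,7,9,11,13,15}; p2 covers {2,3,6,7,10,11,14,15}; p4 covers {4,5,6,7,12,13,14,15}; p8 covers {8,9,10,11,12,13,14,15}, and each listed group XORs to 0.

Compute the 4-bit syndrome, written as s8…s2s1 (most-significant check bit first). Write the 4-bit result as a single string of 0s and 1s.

s1 (pos 1,3,5,7,9,11,13,15): 1⊕0⊕0⊕0⊕1⊕0⊕0⊕1 = 1
s2 (pos 2,3,6,7,10,11,14,15): 0⊕0⊕1⊕0⊕0⊕0⊕0⊕1 = 0
s4 (pos 4,5,6,7,12,13,14,15): 1⊕0⊕1⊕0⊕0⊕0⊕0⊕1 = 1
s8 (pos 8,9,10,11,12,13,14,15): 0⊕1⊕0⊕0⊕0⊕0⊕0⊕1 = 0
Syndrome s8…s1 = 0101 → error at position 5.

0101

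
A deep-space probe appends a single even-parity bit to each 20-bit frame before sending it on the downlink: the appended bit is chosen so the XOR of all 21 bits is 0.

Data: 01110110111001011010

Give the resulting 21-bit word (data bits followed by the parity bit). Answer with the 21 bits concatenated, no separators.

011101101110010110100

XOR of the 20 data bits: 0⊕1⊕1⊕1⊕0⊕1⊕1⊕0⊕1⊕1⊕1⊕0⊕0⊕1⊕0⊕1⊕1⊕0⊕1⊕0 = 0
Parity bit = 0 (so all 21 bits XOR to 0).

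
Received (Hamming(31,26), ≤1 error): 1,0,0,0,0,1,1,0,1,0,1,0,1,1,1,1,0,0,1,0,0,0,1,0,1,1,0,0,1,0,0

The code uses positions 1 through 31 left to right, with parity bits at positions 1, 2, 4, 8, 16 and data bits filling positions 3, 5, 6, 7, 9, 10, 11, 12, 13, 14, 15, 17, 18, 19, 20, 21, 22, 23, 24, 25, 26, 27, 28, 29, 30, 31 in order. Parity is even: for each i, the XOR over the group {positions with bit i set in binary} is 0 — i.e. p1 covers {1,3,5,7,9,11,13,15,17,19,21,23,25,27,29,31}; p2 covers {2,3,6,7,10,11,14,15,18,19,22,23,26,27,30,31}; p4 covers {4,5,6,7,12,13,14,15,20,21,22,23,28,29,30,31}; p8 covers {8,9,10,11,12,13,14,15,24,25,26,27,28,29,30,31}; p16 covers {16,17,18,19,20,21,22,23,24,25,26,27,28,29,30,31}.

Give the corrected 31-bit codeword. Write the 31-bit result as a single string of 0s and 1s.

1001011010101111001000101100100

s1 (pos 1,3,5,7,9,11,13,15,17,19,21,23,25,27,29,31): 1⊕0⊕0⊕1⊕1⊕1⊕1⊕1⊕0⊕1⊕0⊕1⊕1⊕0⊕1⊕0 = 0
s2 (pos 2,3,6,7,10,11,14,15,18,19,22,23,26,27,30,31): 0⊕0⊕1⊕1⊕0⊕1⊕1⊕1⊕0⊕1⊕0⊕1⊕1⊕0⊕0⊕0 = 0
s4 (pos 4,5,6,7,12,13,14,15,20,21,22,23,28,29,30,31): 0⊕0⊕1⊕1⊕0⊕1⊕1⊕1⊕0⊕0⊕0⊕1⊕0⊕1⊕0⊕0 = 1
s8 (pos 8,9,10,11,12,13,14,15,24,25,26,27,28,29,30,31): 0⊕1⊕0⊕1⊕0⊕1⊕1⊕1⊕0⊕1⊕1⊕0⊕0⊕1⊕0⊕0 = 0
s16 (pos 16,17,18,19,20,21,22,23,24,25,26,27,28,29,30,31): 1⊕0⊕0⊕1⊕0⊕0⊕0⊕1⊕0⊕1⊕1⊕0⊕0⊕1⊕0⊕0 = 0
Syndrome s16…s1 = 00100 → error at position 4.
Flip position 4: 1000011010101111001000101100100 → 1001011010101111001000101100100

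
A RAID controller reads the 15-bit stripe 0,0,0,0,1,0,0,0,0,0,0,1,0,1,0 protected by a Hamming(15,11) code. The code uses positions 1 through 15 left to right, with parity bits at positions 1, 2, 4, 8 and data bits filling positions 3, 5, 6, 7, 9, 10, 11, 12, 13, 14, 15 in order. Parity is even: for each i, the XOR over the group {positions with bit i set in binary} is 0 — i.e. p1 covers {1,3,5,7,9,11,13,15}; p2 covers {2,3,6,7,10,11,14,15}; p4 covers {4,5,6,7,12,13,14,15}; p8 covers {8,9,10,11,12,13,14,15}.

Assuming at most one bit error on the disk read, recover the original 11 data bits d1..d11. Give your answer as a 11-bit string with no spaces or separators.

01010001010

s1 (pos 1,3,5,7,9,11,13,15): 0⊕0⊕1⊕0⊕0⊕0⊕0⊕0 = 1
s2 (pos 2,3,6,7,10,11,14,15): 0⊕0⊕0⊕0⊕0⊕0⊕1⊕0 = 1
s4 (pos 4,5,6,7,12,13,14,15): 0⊕1⊕0⊕0⊕1⊕0⊕1⊕0 = 1
s8 (pos 8,9,10,11,12,13,14,15): 0⊕0⊕0⊕0⊕1⊕0⊕1⊕0 = 0
Syndrome s8…s1 = 0111 → error at position 7.
Flip position 7: 000010000001010 → 000010100001010
Read data bits from positions 3,5,6,7,9,10,11,12,13,14,15: 01010001010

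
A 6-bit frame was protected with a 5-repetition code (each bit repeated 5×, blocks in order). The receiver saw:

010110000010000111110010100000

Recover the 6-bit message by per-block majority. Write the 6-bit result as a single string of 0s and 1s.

100100

Block 1 (01011): 3 ones → 1
Block 2 (00000): 0 ones → 0
Block 3 (10000): 1 one → 0
Block 4 (11111): 5 ones → 1
Block 5 (00101): 2 ones → 0
Block 6 (00000): 0 ones → 0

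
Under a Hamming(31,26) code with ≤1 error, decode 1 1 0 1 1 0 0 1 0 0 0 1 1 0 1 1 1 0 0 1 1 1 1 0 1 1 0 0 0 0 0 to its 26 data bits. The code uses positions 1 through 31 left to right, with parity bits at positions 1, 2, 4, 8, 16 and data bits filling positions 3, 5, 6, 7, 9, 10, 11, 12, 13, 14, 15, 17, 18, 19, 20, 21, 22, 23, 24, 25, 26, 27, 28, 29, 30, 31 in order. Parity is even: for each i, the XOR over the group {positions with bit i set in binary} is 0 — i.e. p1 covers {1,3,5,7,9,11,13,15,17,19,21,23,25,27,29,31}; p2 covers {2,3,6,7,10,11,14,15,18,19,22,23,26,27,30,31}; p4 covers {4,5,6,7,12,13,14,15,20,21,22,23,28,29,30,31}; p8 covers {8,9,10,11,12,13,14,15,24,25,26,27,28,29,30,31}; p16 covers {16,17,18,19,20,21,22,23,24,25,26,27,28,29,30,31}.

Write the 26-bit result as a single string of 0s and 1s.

01100001101100111101100000

s1 (pos 1,3,5,7,9,11,13,15,17,19,21,23,25,27,29,31): 1⊕0⊕1⊕0⊕0⊕0⊕1⊕1⊕1⊕0⊕1⊕1⊕1⊕0⊕0⊕0 = 0
s2 (pos 2,3,6,7,10,11,14,15,18,19,22,23,26,27,30,31): 1⊕0⊕0⊕0⊕0⊕0⊕0⊕1⊕0⊕0⊕1⊕1⊕1⊕0⊕0⊕0 = 1
s4 (pos 4,5,6,7,12,13,14,15,20,21,22,23,28,29,30,31): 1⊕1⊕0⊕0⊕1⊕1⊕0⊕1⊕1⊕1⊕1⊕1⊕0⊕0⊕0⊕0 = 1
s8 (pos 8,9,10,11,12,13,14,15,24,25,26,27,28,29,30,31): 1⊕0⊕0⊕0⊕1⊕1⊕0⊕1⊕0⊕1⊕1⊕0⊕0⊕0⊕0⊕0 = 0
s16 (pos 16,17,18,19,20,21,22,23,24,25,26,27,28,29,30,31): 1⊕1⊕0⊕0⊕1⊕1⊕1⊕1⊕0⊕1⊕1⊕0⊕0⊕0⊕0⊕0 = 0
Syndrome s16…s1 = 00110 → error at position 6.
Flip position 6: 1101100100011011100111101100000 → 1101110100011011100111101100000
Read data bits from positions 3,5,6,7,9,10,11,12,13,14,15,17,18,19,20,21,22,23,24,25,26,27,28,29,30,31: 01100001101100111101100000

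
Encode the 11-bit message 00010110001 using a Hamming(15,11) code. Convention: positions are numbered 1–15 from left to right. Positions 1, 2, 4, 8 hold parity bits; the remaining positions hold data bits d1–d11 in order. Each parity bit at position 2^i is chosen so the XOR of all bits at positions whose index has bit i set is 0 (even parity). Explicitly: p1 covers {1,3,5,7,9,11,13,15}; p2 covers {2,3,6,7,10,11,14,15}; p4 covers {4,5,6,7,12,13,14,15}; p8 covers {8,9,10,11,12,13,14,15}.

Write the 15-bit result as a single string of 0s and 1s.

Place data at non-parity positions: p1 p2 0 p4 0 0 1 p8 0 1 1 0 0 0 1
p1 (pos 1,3,5,7,9,11,13,15): XOR of data positions = 0⊕0⊕1⊕0⊕1⊕0⊕1 = 1
p2 (pos 2,3,6,7,10,11,14,15): XOR of data positions = 0⊕0⊕1⊕1⊕1⊕0⊕1 = 0
p4 (pos 4,5,6,7,12,13,14,15): XOR of data positions = 0⊕0⊕1⊕0⊕0⊕0⊕1 = 0
p8 (pos 8,9,10,11,12,13,14,15): XOR of data positions = 0⊕1⊕1⊕0⊕0⊕0⊕1 = 1
Codeword: 100000110110001

100000110110001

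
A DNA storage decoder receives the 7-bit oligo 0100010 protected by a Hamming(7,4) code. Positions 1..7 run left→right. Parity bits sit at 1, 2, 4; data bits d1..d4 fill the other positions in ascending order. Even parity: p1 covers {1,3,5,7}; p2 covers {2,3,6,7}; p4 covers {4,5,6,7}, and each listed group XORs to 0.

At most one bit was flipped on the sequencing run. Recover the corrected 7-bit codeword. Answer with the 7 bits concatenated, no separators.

s1 (pos 1,3,5,7): 0⊕0⊕0⊕0 = 0
s2 (pos 2,3,6,7): 1⊕0⊕1⊕0 = 0
s4 (pos 4,5,6,7): 0⊕0⊕1⊕0 = 1
Syndrome s4…s1 = 100 → error at position 4.
Flip position 4: 0100010 → 0101010

0101010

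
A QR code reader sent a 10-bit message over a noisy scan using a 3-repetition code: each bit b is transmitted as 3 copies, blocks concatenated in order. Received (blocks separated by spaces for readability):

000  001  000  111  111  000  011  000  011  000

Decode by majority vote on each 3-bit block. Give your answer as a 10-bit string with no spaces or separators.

Block 1 (000): 0 ones → 0
Block 2 (001): 1 one → 0
Block 3 (000): 0 ones → 0
Block 4 (111): 3 ones → 1
Block 5 (111): 3 ones → 1
Block 6 (000): 0 ones → 0
Block 7 (011): 2 ones → 1
Block 8 (000): 0 ones → 0
Block 9 (011): 2 ones → 1
Block 10 (000): 0 ones → 0

0001101010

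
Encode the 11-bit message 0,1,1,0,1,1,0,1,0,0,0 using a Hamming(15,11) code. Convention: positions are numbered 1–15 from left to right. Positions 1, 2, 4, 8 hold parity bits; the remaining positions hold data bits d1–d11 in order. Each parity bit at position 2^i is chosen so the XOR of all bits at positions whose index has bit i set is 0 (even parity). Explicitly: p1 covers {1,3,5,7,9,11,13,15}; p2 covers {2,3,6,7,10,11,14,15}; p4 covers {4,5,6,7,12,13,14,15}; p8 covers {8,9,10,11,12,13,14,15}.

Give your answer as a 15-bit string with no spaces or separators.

000111011101000

Place data at non-parity positions: p1 p2 0 p4 1 1 0 p8 1 1 0 1 0 0 0
p1 (pos 1,3,5,7,9,11,13,15): XOR of data positions = 0⊕1⊕0⊕1⊕0⊕0⊕0 = 0
p2 (pos 2,3,6,7,10,11,14,15): XOR of data positions = 0⊕1⊕0⊕1⊕0⊕0⊕0 = 0
p4 (pos 4,5,6,7,12,13,14,15): XOR of data positions = 1⊕1⊕0⊕1⊕0⊕0⊕0 = 1
p8 (pos 8,9,10,11,12,13,14,15): XOR of data positions = 1⊕1⊕0⊕1⊕0⊕0⊕0 = 1
Codeword: 000111011101000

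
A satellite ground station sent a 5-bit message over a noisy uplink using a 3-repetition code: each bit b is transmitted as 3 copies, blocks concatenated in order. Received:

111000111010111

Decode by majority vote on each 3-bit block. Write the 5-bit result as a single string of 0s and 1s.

10101

Block 1 (111): 3 ones → 1
Block 2 (000): 0 ones → 0
Block 3 (111): 3 ones → 1
Block 4 (010): 1 one → 0
Block 5 (111): 3 ones → 1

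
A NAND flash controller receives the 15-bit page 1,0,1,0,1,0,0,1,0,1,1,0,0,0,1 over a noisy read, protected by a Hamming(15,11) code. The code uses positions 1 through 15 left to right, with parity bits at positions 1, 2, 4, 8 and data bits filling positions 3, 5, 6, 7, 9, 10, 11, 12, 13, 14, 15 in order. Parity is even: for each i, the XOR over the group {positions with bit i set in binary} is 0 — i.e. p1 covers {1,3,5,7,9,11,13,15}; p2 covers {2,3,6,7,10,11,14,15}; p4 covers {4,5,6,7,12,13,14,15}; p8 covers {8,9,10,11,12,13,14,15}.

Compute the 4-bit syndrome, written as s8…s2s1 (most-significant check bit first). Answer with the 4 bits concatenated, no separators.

0001

s1 (pos 1,3,5,7,9,11,13,15): 1⊕1⊕1⊕0⊕0⊕1⊕0⊕1 = 1
s2 (pos 2,3,6,7,10,11,14,15): 0⊕1⊕0⊕0⊕1⊕1⊕0⊕1 = 0
s4 (pos 4,5,6,7,12,13,14,15): 0⊕1⊕0⊕0⊕0⊕0⊕0⊕1 = 0
s8 (pos 8,9,10,11,12,13,14,15): 1⊕0⊕1⊕1⊕0⊕0⊕0⊕1 = 0
Syndrome s8…s1 = 0001 → error at position 1.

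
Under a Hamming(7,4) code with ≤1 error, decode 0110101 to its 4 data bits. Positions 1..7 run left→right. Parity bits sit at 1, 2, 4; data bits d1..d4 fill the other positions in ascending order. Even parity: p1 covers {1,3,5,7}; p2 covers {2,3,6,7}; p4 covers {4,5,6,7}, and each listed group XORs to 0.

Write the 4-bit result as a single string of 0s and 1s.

s1 (pos 1,3,5,7): 0⊕1⊕1⊕1 = 1
s2 (pos 2,3,6,7): 1⊕1⊕0⊕1 = 1
s4 (pos 4,5,6,7): 0⊕1⊕0⊕1 = 0
Syndrome s4…s1 = 011 → error at position 3.
Flip position 3: 0110101 → 0100101
Read data bits from positions 3,5,6,7: 0101

0101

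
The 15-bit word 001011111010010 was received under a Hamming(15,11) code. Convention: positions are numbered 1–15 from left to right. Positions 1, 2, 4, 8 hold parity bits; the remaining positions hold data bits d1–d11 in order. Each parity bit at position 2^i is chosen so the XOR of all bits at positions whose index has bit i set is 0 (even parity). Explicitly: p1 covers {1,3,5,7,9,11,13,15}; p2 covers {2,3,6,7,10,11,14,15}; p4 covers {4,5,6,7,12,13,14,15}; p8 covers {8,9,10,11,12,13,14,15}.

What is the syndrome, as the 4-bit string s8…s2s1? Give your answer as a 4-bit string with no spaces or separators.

s1 (pos 1,3,5,7,9,11,13,15): 0⊕1⊕1⊕1⊕1⊕1⊕0⊕0 = 1
s2 (pos 2,3,6,7,10,11,14,15): 0⊕1⊕1⊕1⊕0⊕1⊕1⊕0 = 1
s4 (pos 4,5,6,7,12,13,14,15): 0⊕1⊕1⊕1⊕0⊕0⊕1⊕0 = 0
s8 (pos 8,9,10,11,12,13,14,15): 1⊕1⊕0⊕1⊕0⊕0⊕1⊕0 = 0
Syndrome s8…s1 = 0011 → error at position 3.

0011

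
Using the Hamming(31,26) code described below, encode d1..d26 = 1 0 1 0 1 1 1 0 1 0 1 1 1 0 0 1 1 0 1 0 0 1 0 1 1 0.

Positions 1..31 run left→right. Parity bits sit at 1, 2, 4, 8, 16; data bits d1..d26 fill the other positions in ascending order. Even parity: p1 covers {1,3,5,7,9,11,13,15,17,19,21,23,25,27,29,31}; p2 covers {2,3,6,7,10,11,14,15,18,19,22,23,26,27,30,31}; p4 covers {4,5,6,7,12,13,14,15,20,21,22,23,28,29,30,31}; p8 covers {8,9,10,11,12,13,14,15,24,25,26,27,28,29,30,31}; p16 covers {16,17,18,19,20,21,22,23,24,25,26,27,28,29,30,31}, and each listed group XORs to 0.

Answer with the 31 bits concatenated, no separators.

1111010111101010110011010010110

Place data at non-parity positions: p1 p2 1 p4 0 1 0 p8 1 1 1 0 1 0 1 p16 1 1 0 0 1 1 0 1 0 0 1 0 1 1 0
p1 (pos 1,3,5,7,9,11,13,15,17,19,21,23,25,27,29,31): XOR of data positions = 1⊕0⊕0⊕1⊕1⊕1⊕1⊕1⊕0⊕1⊕0⊕0⊕1⊕1⊕0 = 1
p2 (pos 2,3,6,7,10,11,14,15,18,19,22,23,26,27,30,31): XOR of data positions = 1⊕1⊕0⊕1⊕1⊕0⊕1⊕1⊕0⊕1⊕0⊕0⊕1⊕1⊕0 = 1
p4 (pos 4,5,6,7,12,13,14,15,20,21,22,23,28,29,30,31): XOR of data positions = 0⊕1⊕0⊕0⊕1⊕0⊕1⊕0⊕1⊕1⊕0⊕0⊕1⊕1⊕0 = 1
p8 (pos 8,9,10,11,12,13,14,15,24,25,26,27,28,29,30,31): XOR of data positions = 1⊕1⊕1⊕0⊕1⊕0⊕1⊕1⊕0⊕0⊕1⊕0⊕1⊕1⊕0 = 1
p16 (pos 16,17,18,19,20,21,22,23,24,25,26,27,28,29,30,31): XOR of data positions = 1⊕1⊕0⊕0⊕1⊕1⊕0⊕1⊕0⊕0⊕1⊕0⊕1⊕1⊕0 = 0
Codeword: 1111010111101010110011010010110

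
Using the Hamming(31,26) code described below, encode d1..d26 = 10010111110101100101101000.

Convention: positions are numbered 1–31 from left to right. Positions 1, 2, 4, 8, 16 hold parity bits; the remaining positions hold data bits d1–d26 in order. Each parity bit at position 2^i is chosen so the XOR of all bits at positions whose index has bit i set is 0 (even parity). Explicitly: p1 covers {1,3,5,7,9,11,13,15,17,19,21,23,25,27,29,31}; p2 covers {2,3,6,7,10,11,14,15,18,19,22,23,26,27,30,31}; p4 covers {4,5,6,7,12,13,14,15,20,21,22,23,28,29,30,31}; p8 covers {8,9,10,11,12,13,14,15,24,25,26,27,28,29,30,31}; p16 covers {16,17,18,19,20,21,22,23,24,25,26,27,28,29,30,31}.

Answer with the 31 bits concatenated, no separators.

Place data at non-parity positions: p1 p2 1 p4 0 0 1 p8 0 1 1 1 1 1 0 p16 1 0 1 1 0 0 1 0 1 1 0 1 0 0 0
p1 (pos 1,3,5,7,9,11,13,15,17,19,21,23,25,27,29,31): XOR of data positions = 1⊕0⊕1⊕0⊕1⊕1⊕0⊕1⊕1⊕0⊕1⊕1⊕0⊕0⊕0 = 0
p2 (pos 2,3,6,7,10,11,14,15,18,19,22,23,26,27,30,31): XOR of data positions = 1⊕0⊕1⊕1⊕1⊕1⊕0⊕0⊕1⊕0⊕1⊕1⊕0⊕0⊕0 = 0
p4 (pos 4,5,6,7,12,13,14,15,20,21,22,23,28,29,30,31): XOR of data positions = 0⊕0⊕1⊕1⊕1⊕1⊕0⊕1⊕0⊕0⊕1⊕1⊕0⊕0⊕0 = 1
p8 (pos 8,9,10,11,12,13,14,15,24,25,26,27,28,29,30,31): XOR of data positions = 0⊕1⊕1⊕1⊕1⊕1⊕0⊕0⊕1⊕1⊕0⊕1⊕0⊕0⊕0 = 0
p16 (pos 16,17,18,19,20,21,22,23,24,25,26,27,28,29,30,31): XOR of data positions = 1⊕0⊕1⊕1⊕0⊕0⊕1⊕0⊕1⊕1⊕0⊕1⊕0⊕0⊕0 = 1
Codeword: 0011001001111101101100101101000

0011001001111101101100101101000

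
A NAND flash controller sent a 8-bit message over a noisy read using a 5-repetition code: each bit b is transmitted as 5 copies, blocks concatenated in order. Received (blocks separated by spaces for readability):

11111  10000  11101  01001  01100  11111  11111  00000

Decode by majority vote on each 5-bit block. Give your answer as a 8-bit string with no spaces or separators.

Block 1 (11111): 5 ones → 1
Block 2 (10000): 1 one → 0
Block 3 (11101): 4 ones → 1
Block 4 (01001): 2 ones → 0
Block 5 (01100): 2 ones → 0
Block 6 (11111): 5 ones → 1
Block 7 (11111): 5 ones → 1
Block 8 (00000): 0 ones → 0

10100110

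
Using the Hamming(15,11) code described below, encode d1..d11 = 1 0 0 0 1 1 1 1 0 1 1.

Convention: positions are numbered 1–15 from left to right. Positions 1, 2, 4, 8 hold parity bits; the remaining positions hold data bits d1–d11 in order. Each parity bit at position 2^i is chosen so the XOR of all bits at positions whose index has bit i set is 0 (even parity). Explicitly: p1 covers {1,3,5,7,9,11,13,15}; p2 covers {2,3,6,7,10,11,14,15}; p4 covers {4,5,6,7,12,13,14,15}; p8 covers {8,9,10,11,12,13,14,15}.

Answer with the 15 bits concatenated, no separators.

011100001111011

Place data at non-parity positions: p1 p2 1 p4 0 0 0 p8 1 1 1 1 0 1 1
p1 (pos 1,3,5,7,9,11,13,15): XOR of data positions = 1⊕0⊕0⊕1⊕1⊕0⊕1 = 0
p2 (pos 2,3,6,7,10,11,14,15): XOR of data positions = 1⊕0⊕0⊕1⊕1⊕1⊕1 = 1
p4 (pos 4,5,6,7,12,13,14,15): XOR of data positions = 0⊕0⊕0⊕1⊕0⊕1⊕1 = 1
p8 (pos 8,9,10,11,12,13,14,15): XOR of data positions = 1⊕1⊕1⊕1⊕0⊕1⊕1 = 0
Codeword: 011100001111011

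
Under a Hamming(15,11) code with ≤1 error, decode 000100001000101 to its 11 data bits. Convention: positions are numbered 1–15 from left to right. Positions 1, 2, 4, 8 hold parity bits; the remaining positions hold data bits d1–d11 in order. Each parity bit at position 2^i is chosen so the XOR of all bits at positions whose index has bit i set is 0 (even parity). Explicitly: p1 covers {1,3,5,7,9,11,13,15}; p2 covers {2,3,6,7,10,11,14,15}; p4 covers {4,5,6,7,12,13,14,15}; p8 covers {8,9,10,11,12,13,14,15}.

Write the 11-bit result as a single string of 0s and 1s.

s1 (pos 1,3,5,7,9,11,13,15): 0⊕0⊕0⊕0⊕1⊕0⊕1⊕1 = 1
s2 (pos 2,3,6,7,10,11,14,15): 0⊕0⊕0⊕0⊕0⊕0⊕0⊕1 = 1
s4 (pos 4,5,6,7,12,13,14,15): 1⊕0⊕0⊕0⊕0⊕1⊕0⊕1 = 1
s8 (pos 8,9,10,11,12,13,14,15): 0⊕1⊕0⊕0⊕0⊕1⊕0⊕1 = 1
Syndrome s8…s1 = 1111 → error at position 15.
Flip position 15: 000100001000101 → 000100001000100
Read data bits from positions 3,5,6,7,9,10,11,12,13,14,15: 00001000100

00001000100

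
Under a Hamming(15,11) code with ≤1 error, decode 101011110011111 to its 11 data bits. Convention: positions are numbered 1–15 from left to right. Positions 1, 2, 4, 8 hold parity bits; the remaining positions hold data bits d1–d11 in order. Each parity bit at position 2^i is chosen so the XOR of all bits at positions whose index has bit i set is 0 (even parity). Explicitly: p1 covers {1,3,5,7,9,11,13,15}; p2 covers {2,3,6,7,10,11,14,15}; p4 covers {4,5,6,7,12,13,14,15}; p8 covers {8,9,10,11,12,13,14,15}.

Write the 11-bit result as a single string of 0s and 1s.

s1 (pos 1,3,5,7,9,11,13,15): 1⊕1⊕1⊕1⊕0⊕1⊕1⊕1 = 1
s2 (pos 2,3,6,7,10,11,14,15): 0⊕1⊕1⊕1⊕0⊕1⊕1⊕1 = 0
s4 (pos 4,5,6,7,12,13,14,15): 0⊕1⊕1⊕1⊕1⊕1⊕1⊕1 = 1
s8 (pos 8,9,10,11,12,13,14,15): 1⊕0⊕0⊕1⊕1⊕1⊕1⊕1 = 0
Syndrome s8…s1 = 0101 → error at position 5.
Flip position 5: 101011110011111 → 101001110011111
Read data bits from positions 3,5,6,7,9,10,11,12,13,14,15: 10110011111

10110011111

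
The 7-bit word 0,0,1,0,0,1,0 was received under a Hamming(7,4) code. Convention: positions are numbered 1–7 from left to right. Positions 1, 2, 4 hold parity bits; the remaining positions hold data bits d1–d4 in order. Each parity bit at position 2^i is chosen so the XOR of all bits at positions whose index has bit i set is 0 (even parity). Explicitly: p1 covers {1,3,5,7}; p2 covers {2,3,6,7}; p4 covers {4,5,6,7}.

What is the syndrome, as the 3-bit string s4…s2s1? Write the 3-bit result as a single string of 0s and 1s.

s1 (pos 1,3,5,7): 0⊕1⊕0⊕0 = 1
s2 (pos 2,3,6,7): 0⊕1⊕1⊕0 = 0
s4 (pos 4,5,6,7): 0⊕0⊕1⊕0 = 1
Syndrome s4…s1 = 101 → error at position 5.

101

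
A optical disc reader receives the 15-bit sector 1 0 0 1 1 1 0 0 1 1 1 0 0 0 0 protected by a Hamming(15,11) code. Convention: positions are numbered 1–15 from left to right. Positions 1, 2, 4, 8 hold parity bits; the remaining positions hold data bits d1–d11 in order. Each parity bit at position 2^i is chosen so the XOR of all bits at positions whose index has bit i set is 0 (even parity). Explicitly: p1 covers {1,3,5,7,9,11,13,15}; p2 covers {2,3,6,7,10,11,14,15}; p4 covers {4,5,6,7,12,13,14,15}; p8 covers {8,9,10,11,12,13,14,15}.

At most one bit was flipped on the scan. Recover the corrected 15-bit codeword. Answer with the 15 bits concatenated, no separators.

100111001110010

s1 (pos 1,3,5,7,9,11,13,15): 1⊕0⊕1⊕0⊕1⊕1⊕0⊕0 = 0
s2 (pos 2,3,6,7,10,11,14,15): 0⊕0⊕1⊕0⊕1⊕1⊕0⊕0 = 1
s4 (pos 4,5,6,7,12,13,14,15): 1⊕1⊕1⊕0⊕0⊕0⊕0⊕0 = 1
s8 (pos 8,9,10,11,12,13,14,15): 0⊕1⊕1⊕1⊕0⊕0⊕0⊕0 = 1
Syndrome s8…s1 = 1110 → error at position 14.
Flip position 14: 100111001110000 → 100111001110010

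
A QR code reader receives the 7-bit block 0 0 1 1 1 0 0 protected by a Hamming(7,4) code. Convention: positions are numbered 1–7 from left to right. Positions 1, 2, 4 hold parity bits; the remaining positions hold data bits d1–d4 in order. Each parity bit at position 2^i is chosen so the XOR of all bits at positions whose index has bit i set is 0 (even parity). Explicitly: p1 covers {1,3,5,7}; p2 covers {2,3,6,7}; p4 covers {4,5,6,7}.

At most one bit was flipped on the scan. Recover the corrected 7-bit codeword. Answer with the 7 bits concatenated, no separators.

0111100

s1 (pos 1,3,5,7): 0⊕1⊕1⊕0 = 0
s2 (pos 2,3,6,7): 0⊕1⊕0⊕0 = 1
s4 (pos 4,5,6,7): 1⊕1⊕0⊕0 = 0
Syndrome s4…s1 = 010 → error at position 2.
Flip position 2: 0011100 → 0111100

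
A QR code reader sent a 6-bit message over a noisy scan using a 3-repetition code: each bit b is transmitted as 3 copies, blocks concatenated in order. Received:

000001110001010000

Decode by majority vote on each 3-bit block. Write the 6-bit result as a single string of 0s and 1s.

001000

Block 1 (000): 0 ones → 0
Block 2 (001): 1 one → 0
Block 3 (110): 2 ones → 1
Block 4 (001): 1 one → 0
Block 5 (010): 1 one → 0
Block 6 (000): 0 ones → 0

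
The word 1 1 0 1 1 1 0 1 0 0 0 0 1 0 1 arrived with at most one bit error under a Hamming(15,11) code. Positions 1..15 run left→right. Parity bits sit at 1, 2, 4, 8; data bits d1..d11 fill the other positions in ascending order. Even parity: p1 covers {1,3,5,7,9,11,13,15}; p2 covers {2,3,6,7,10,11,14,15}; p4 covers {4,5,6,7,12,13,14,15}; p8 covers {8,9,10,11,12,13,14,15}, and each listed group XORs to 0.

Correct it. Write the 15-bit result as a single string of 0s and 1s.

s1 (pos 1,3,5,7,9,11,13,15): 1⊕0⊕1⊕0⊕0⊕0⊕1⊕1 = 0
s2 (pos 2,3,6,7,10,11,14,15): 1⊕0⊕1⊕0⊕0⊕0⊕0⊕1 = 1
s4 (pos 4,5,6,7,12,13,14,15): 1⊕1⊕1⊕0⊕0⊕1⊕0⊕1 = 1
s8 (pos 8,9,10,11,12,13,14,15): 1⊕0⊕0⊕0⊕0⊕1⊕0⊕1 = 1
Syndrome s8…s1 = 1110 → error at position 14.
Flip position 14: 110111010000101 → 110111010000111

110111010000111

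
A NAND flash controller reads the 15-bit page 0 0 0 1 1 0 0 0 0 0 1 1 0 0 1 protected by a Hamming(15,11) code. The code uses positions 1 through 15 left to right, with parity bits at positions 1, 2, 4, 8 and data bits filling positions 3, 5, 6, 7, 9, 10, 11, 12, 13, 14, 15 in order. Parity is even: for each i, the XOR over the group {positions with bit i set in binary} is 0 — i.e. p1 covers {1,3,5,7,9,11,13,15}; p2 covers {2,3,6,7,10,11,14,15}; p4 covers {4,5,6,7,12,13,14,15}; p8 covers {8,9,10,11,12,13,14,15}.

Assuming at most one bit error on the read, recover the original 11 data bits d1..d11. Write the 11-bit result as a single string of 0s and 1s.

s1 (pos 1,3,5,7,9,11,13,15): 0⊕0⊕1⊕0⊕0⊕1⊕0⊕1 = 1
s2 (pos 2,3,6,7,10,11,14,15): 0⊕0⊕0⊕0⊕0⊕1⊕0⊕1 = 0
s4 (pos 4,5,6,7,12,13,14,15): 1⊕1⊕0⊕0⊕1⊕0⊕0⊕1 = 0
s8 (pos 8,9,10,11,12,13,14,15): 0⊕0⊕0⊕1⊕1⊕0⊕0⊕1 = 1
Syndrome s8…s1 = 1001 → error at position 9.
Flip position 9: 000110000011001 → 000110001011001
Read data bits from positions 3,5,6,7,9,10,11,12,13,14,15: 01001011001

01001011001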